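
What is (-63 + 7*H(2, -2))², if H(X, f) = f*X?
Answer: 8281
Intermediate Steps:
H(X, f) = X*f
(-63 + 7*H(2, -2))² = (-63 + 7*(2*(-2)))² = (-63 + 7*(-4))² = (-63 - 28)² = (-91)² = 8281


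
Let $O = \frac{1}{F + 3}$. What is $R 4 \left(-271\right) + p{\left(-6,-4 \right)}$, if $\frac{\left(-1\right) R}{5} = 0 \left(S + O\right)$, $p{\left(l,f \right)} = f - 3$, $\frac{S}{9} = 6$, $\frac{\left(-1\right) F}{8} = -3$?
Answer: $-7$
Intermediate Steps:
$F = 24$ ($F = \left(-8\right) \left(-3\right) = 24$)
$O = \frac{1}{27}$ ($O = \frac{1}{24 + 3} = \frac{1}{27} \approx 0.037037$)
$S = 54$ ($S = 9 \cdot 6 = 54$)
$p{\left(l,f \right)} = -3 + f$
$R = 0$ ($R = - 5 \cdot 0 \left(54 + \frac{1}{27}\right) = - 5 \cdot 0 \cdot \frac{1459}{27} = \left(-5\right) 0 = 0$)
$R 4 \left(-271\right) + p{\left(-6,-4 \right)} = 0 \cdot 4 \left(-271\right) - 7 = 0 \left(-271\right) - 7 = 0 - 7 = -7$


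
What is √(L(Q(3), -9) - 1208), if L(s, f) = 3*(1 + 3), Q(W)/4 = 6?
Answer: 2*I*√299 ≈ 34.583*I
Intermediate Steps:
Q(W) = 24 (Q(W) = 4*6 = 24)
L(s, f) = 12 (L(s, f) = 3*4 = 12)
√(L(Q(3), -9) - 1208) = √(12 - 1208) = √(-1196) = 2*I*√299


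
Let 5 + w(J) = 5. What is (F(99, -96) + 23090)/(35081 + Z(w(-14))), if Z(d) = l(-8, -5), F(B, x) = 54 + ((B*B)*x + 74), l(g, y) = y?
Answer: -458839/17538 ≈ -26.163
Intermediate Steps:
F(B, x) = 128 + x*B**2 (F(B, x) = 54 + (B**2*x + 74) = 54 + (x*B**2 + 74) = 54 + (74 + x*B**2) = 128 + x*B**2)
w(J) = 0 (w(J) = -5 + 5 = 0)
Z(d) = -5
(F(99, -96) + 23090)/(35081 + Z(w(-14))) = ((128 - 96*99**2) + 23090)/(35081 - 5) = ((128 - 96*9801) + 23090)/35076 = ((128 - 940896) + 23090)*(1/35076) = (-940768 + 23090)*(1/35076) = -917678*1/35076 = -458839/17538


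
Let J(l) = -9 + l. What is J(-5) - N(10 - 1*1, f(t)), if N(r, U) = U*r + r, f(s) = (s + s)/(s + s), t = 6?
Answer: -32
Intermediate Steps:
f(s) = 1 (f(s) = (2*s)/((2*s)) = (2*s)*(1/(2*s)) = 1)
N(r, U) = r + U*r
J(-5) - N(10 - 1*1, f(t)) = (-9 - 5) - (10 - 1*1)*(1 + 1) = -14 - (10 - 1)*2 = -14 - 9*2 = -14 - 1*18 = -14 - 18 = -32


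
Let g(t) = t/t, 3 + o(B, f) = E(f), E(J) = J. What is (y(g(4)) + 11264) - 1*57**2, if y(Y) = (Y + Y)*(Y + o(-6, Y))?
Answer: 8013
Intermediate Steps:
o(B, f) = -3 + f
g(t) = 1
y(Y) = 2*Y*(-3 + 2*Y) (y(Y) = (Y + Y)*(Y + (-3 + Y)) = (2*Y)*(-3 + 2*Y) = 2*Y*(-3 + 2*Y))
(y(g(4)) + 11264) - 1*57**2 = (2*1*(-3 + 2*1) + 11264) - 1*57**2 = (2*1*(-3 + 2) + 11264) - 1*3249 = (2*1*(-1) + 11264) - 3249 = (-2 + 11264) - 3249 = 11262 - 3249 = 8013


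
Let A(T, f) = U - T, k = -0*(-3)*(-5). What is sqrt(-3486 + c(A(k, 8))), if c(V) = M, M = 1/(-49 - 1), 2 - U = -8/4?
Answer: I*sqrt(348602)/10 ≈ 59.043*I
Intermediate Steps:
U = 4 (U = 2 - (-8)/4 = 2 - 1*(-2) = 2 + 2 = 4)
k = 0 (k = -0*(-5) = -1*0 = 0)
A(T, f) = 4 - T
M = -1/50 (M = 1/(-50) = -1/50 ≈ -0.020000)
c(V) = -1/50
sqrt(-3486 + c(A(k, 8))) = sqrt(-3486 - 1/50) = sqrt(-174301/50) = I*sqrt(348602)/10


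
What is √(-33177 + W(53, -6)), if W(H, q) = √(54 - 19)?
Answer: √(-33177 + √35) ≈ 182.13*I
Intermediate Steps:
W(H, q) = √35
√(-33177 + W(53, -6)) = √(-33177 + √35)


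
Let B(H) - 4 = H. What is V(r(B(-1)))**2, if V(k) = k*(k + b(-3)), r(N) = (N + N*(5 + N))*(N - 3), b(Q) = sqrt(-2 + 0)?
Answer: 0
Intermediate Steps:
b(Q) = I*sqrt(2) (b(Q) = sqrt(-2) = I*sqrt(2))
B(H) = 4 + H
r(N) = (-3 + N)*(N + N*(5 + N)) (r(N) = (N + N*(5 + N))*(-3 + N) = (-3 + N)*(N + N*(5 + N)))
V(k) = k*(k + I*sqrt(2))
V(r(B(-1)))**2 = (((4 - 1)*(-18 + (4 - 1)**2 + 3*(4 - 1)))*((4 - 1)*(-18 + (4 - 1)**2 + 3*(4 - 1)) + I*sqrt(2)))**2 = ((3*(-18 + 3**2 + 3*3))*(3*(-18 + 3**2 + 3*3) + I*sqrt(2)))**2 = ((3*(-18 + 9 + 9))*(3*(-18 + 9 + 9) + I*sqrt(2)))**2 = ((3*0)*(3*0 + I*sqrt(2)))**2 = (0*(0 + I*sqrt(2)))**2 = (0*(I*sqrt(2)))**2 = 0**2 = 0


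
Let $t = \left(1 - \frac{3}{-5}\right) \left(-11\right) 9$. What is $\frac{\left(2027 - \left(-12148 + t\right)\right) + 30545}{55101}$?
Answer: $\frac{224392}{275505} \approx 0.81448$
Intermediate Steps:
$t = - \frac{792}{5}$ ($t = \left(1 - - \frac{3}{5}\right) \left(-11\right) 9 = \left(1 + \frac{3}{5}\right) \left(-11\right) 9 = \frac{8}{5} \left(-11\right) 9 = \left(- \frac{88}{5}\right) 9 = - \frac{792}{5} \approx -158.4$)
$\frac{\left(2027 - \left(-12148 + t\right)\right) + 30545}{55101} = \frac{\left(2027 + \left(12148 - - \frac{792}{5}\right)\right) + 30545}{55101} = \left(\left(2027 + \left(12148 + \frac{792}{5}\right)\right) + 30545\right) \frac{1}{55101} = \left(\left(2027 + \frac{61532}{5}\right) + 30545\right) \frac{1}{55101} = \left(\frac{71667}{5} + 30545\right) \frac{1}{55101} = \frac{224392}{5} \cdot \frac{1}{55101} = \frac{224392}{275505}$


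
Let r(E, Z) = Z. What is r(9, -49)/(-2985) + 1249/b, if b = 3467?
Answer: 3898148/10348995 ≈ 0.37667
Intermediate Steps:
r(9, -49)/(-2985) + 1249/b = -49/(-2985) + 1249/3467 = -49*(-1/2985) + 1249*(1/3467) = 49/2985 + 1249/3467 = 3898148/10348995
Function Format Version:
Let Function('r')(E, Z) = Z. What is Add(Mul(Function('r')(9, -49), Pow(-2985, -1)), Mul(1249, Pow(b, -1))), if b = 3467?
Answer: Rational(3898148, 10348995) ≈ 0.37667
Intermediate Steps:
Add(Mul(Function('r')(9, -49), Pow(-2985, -1)), Mul(1249, Pow(b, -1))) = Add(Mul(-49, Pow(-2985, -1)), Mul(1249, Pow(3467, -1))) = Add(Mul(-49, Rational(-1, 2985)), Mul(1249, Rational(1, 3467))) = Add(Rational(49, 2985), Rational(1249, 3467)) = Rational(3898148, 10348995)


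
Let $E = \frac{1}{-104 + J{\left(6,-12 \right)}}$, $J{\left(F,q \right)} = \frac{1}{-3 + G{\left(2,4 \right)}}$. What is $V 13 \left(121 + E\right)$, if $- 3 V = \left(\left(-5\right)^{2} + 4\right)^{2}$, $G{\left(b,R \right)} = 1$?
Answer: $- \frac{92154257}{209} \approx -4.4093 \cdot 10^{5}$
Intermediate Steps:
$V = - \frac{841}{3}$ ($V = - \frac{\left(\left(-5\right)^{2} + 4\right)^{2}}{3} = - \frac{\left(25 + 4\right)^{2}}{3} = - \frac{29^{2}}{3} = \left(- \frac{1}{3}\right) 841 = - \frac{841}{3} \approx -280.33$)
$J{\left(F,q \right)} = - \frac{1}{2}$ ($J{\left(F,q \right)} = \frac{1}{-3 + 1} = \frac{1}{-2} = - \frac{1}{2}$)
$E = - \frac{2}{209}$ ($E = \frac{1}{-104 - \frac{1}{2}} = \frac{1}{- \frac{209}{2}} = - \frac{2}{209} \approx -0.0095694$)
$V 13 \left(121 + E\right) = \left(- \frac{841}{3}\right) 13 \left(121 - \frac{2}{209}\right) = \left(- \frac{10933}{3}\right) \frac{25287}{209} = - \frac{92154257}{209}$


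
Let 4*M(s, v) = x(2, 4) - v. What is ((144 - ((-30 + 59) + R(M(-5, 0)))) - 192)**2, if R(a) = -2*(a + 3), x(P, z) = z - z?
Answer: 5041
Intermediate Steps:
x(P, z) = 0
M(s, v) = -v/4 (M(s, v) = (0 - v)/4 = (-v)/4 = -v/4)
R(a) = -6 - 2*a (R(a) = -2*(3 + a) = -6 - 2*a)
((144 - ((-30 + 59) + R(M(-5, 0)))) - 192)**2 = ((144 - ((-30 + 59) + (-6 - (-1)*0/2))) - 192)**2 = ((144 - (29 + (-6 - 2*0))) - 192)**2 = ((144 - (29 + (-6 + 0))) - 192)**2 = ((144 - (29 - 6)) - 192)**2 = ((144 - 1*23) - 192)**2 = ((144 - 23) - 192)**2 = (121 - 192)**2 = (-71)**2 = 5041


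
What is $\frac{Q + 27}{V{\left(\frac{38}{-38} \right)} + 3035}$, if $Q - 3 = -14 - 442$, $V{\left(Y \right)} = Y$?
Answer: $- \frac{213}{1517} \approx -0.14041$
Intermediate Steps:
$Q = -453$ ($Q = 3 - 456 = -453$)
$\frac{Q + 27}{V{\left(\frac{38}{-38} \right)} + 3035} = \frac{-453 + 27}{\frac{38}{-38} + 3035} = - \frac{426}{38 \left(- \frac{1}{38}\right) + 3035} = - \frac{426}{-1 + 3035} = - \frac{426}{3034} = \left(-426\right) \frac{1}{3034} = - \frac{213}{1517}$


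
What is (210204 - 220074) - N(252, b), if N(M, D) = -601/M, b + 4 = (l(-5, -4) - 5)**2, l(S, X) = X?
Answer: -2486639/252 ≈ -9867.6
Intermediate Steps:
b = 77 (b = -4 + (-4 - 5)**2 = -4 + (-9)**2 = -4 + 81 = 77)
(210204 - 220074) - N(252, b) = (210204 - 220074) - (-601)/252 = -9870 - (-601)/252 = -9870 - 1*(-601/252) = -9870 + 601/252 = -2486639/252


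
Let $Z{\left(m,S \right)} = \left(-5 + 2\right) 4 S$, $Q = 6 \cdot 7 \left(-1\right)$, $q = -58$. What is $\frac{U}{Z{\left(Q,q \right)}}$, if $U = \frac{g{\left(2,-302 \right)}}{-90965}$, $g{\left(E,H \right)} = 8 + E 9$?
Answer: $- \frac{13}{31655820} \approx -4.1067 \cdot 10^{-7}$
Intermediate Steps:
$g{\left(E,H \right)} = 8 + 9 E$
$Q = -42$ ($Q = 42 \left(-1\right) = -42$)
$Z{\left(m,S \right)} = - 12 S$ ($Z{\left(m,S \right)} = \left(-3\right) 4 S = - 12 S$)
$U = - \frac{26}{90965}$ ($U = \frac{8 + 9 \cdot 2}{-90965} = \left(8 + 18\right) \left(- \frac{1}{90965}\right) = 26 \left(- \frac{1}{90965}\right) = - \frac{26}{90965} \approx -0.00028582$)
$\frac{U}{Z{\left(Q,q \right)}} = - \frac{26}{90965 \left(\left(-12\right) \left(-58\right)\right)} = - \frac{26}{90965 \cdot 696} = \left(- \frac{26}{90965}\right) \frac{1}{696} = - \frac{13}{31655820}$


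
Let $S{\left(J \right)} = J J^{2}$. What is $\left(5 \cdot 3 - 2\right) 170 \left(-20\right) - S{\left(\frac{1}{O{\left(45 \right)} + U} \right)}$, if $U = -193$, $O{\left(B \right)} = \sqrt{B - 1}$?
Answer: $- \frac{2276282690836310467}{51499608390125} + \frac{223582 \sqrt{11}}{51499608390125} \approx -44200.0$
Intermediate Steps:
$O{\left(B \right)} = \sqrt{-1 + B}$
$S{\left(J \right)} = J^{3}$
$\left(5 \cdot 3 - 2\right) 170 \left(-20\right) - S{\left(\frac{1}{O{\left(45 \right)} + U} \right)} = \left(5 \cdot 3 - 2\right) 170 \left(-20\right) - \left(\frac{1}{\sqrt{-1 + 45} - 193}\right)^{3} = \left(15 - 2\right) 170 \left(-20\right) - \left(\frac{1}{\sqrt{44} - 193}\right)^{3} = 13 \cdot 170 \left(-20\right) - \left(\frac{1}{2 \sqrt{11} - 193}\right)^{3} = 2210 \left(-20\right) - \left(\frac{1}{-193 + 2 \sqrt{11}}\right)^{3} = -44200 - \frac{1}{\left(-193 + 2 \sqrt{11}\right)^{3}}$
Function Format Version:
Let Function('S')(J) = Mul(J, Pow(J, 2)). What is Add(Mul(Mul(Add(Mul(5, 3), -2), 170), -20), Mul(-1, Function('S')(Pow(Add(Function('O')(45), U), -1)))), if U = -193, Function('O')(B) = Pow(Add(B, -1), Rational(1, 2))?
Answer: Add(Rational(-2276282690836310467, 51499608390125), Mul(Rational(223582, 51499608390125), Pow(11, Rational(1, 2)))) ≈ -44200.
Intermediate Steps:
Function('O')(B) = Pow(Add(-1, B), Rational(1, 2))
Function('S')(J) = Pow(J, 3)
Add(Mul(Mul(Add(Mul(5, 3), -2), 170), -20), Mul(-1, Function('S')(Pow(Add(Function('O')(45), U), -1)))) = Add(Mul(Mul(Add(Mul(5, 3), -2), 170), -20), Mul(-1, Pow(Pow(Add(Pow(Add(-1, 45), Rational(1, 2)), -193), -1), 3))) = Add(Mul(Mul(Add(15, -2), 170), -20), Mul(-1, Pow(Pow(Add(Pow(44, Rational(1, 2)), -193), -1), 3))) = Add(Mul(Mul(13, 170), -20), Mul(-1, Pow(Pow(Add(Mul(2, Pow(11, Rational(1, 2))), -193), -1), 3))) = Add(Mul(2210, -20), Mul(-1, Pow(Pow(Add(-193, Mul(2, Pow(11, Rational(1, 2)))), -1), 3))) = Add(-44200, Mul(-1, Pow(Add(-193, Mul(2, Pow(11, Rational(1, 2)))), -3)))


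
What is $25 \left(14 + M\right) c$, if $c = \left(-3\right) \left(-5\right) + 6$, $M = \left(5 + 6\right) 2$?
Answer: $18900$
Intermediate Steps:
$M = 22$ ($M = 11 \cdot 2 = 22$)
$c = 21$ ($c = 15 + 6 = 21$)
$25 \left(14 + M\right) c = 25 \left(14 + 22\right) 21 = 25 \cdot 36 \cdot 21 = 900 \cdot 21 = 18900$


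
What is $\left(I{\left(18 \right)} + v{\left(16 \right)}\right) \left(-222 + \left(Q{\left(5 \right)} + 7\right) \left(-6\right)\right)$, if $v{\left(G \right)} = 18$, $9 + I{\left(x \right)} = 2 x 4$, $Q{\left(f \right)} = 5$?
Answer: $-44982$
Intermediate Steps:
$I{\left(x \right)} = -9 + 8 x$ ($I{\left(x \right)} = -9 + 2 x 4 = -9 + 8 x$)
$\left(I{\left(18 \right)} + v{\left(16 \right)}\right) \left(-222 + \left(Q{\left(5 \right)} + 7\right) \left(-6\right)\right) = \left(\left(-9 + 8 \cdot 18\right) + 18\right) \left(-222 + \left(5 + 7\right) \left(-6\right)\right) = \left(\left(-9 + 144\right) + 18\right) \left(-222 + 12 \left(-6\right)\right) = \left(135 + 18\right) \left(-222 - 72\right) = 153 \left(-294\right) = -44982$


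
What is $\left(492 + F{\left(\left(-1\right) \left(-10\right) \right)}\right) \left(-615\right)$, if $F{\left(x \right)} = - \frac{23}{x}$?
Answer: $- \frac{602331}{2} \approx -3.0117 \cdot 10^{5}$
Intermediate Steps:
$\left(492 + F{\left(\left(-1\right) \left(-10\right) \right)}\right) \left(-615\right) = \left(492 - \frac{23}{\left(-1\right) \left(-10\right)}\right) \left(-615\right) = \left(492 - \frac{23}{10}\right) \left(-615\right) = \frac{4897}{10} \left(-615\right) = - \frac{602331}{2}$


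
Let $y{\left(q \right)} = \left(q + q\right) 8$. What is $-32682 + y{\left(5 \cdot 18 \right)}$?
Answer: $-31242$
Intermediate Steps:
$y{\left(q \right)} = 16 q$ ($y{\left(q \right)} = 2 q 8 = 16 q$)
$-32682 + y{\left(5 \cdot 18 \right)} = -32682 + 16 \cdot 5 \cdot 18 = -32682 + 16 \cdot 90 = -32682 + 1440 = -31242$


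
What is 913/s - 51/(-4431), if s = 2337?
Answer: 1388230/3451749 ≈ 0.40218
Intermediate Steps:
913/s - 51/(-4431) = 913/2337 - 51/(-4431) = 913*(1/2337) - 51*(-1/4431) = 913/2337 + 17/1477 = 1388230/3451749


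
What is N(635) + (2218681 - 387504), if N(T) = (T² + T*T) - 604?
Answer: 2637023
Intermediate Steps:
N(T) = -604 + 2*T² (N(T) = (T² + T²) - 604 = 2*T² - 604 = -604 + 2*T²)
N(635) + (2218681 - 387504) = (-604 + 2*635²) + (2218681 - 387504) = (-604 + 2*403225) + 1831177 = (-604 + 806450) + 1831177 = 805846 + 1831177 = 2637023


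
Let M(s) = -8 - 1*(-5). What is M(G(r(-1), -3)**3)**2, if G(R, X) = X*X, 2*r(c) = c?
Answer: 9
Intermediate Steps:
r(c) = c/2
G(R, X) = X**2
M(s) = -3 (M(s) = -8 + 5 = -3)
M(G(r(-1), -3)**3)**2 = (-3)**2 = 9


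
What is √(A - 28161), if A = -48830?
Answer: I*√76991 ≈ 277.47*I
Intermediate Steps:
√(A - 28161) = √(-48830 - 28161) = √(-76991) = I*√76991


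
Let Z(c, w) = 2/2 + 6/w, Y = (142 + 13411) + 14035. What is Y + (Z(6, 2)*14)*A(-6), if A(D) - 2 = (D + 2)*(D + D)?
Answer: 30388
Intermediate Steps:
Y = 27588 (Y = 13553 + 14035 = 27588)
Z(c, w) = 1 + 6/w (Z(c, w) = 2*(½) + 6/w = 1 + 6/w)
A(D) = 2 + 2*D*(2 + D) (A(D) = 2 + (D + 2)*(D + D) = 2 + (2 + D)*(2*D) = 2 + 2*D*(2 + D))
Y + (Z(6, 2)*14)*A(-6) = 27588 + (((6 + 2)/2)*14)*(2 + 2*(-6)² + 4*(-6)) = 27588 + (((½)*8)*14)*(2 + 2*36 - 24) = 27588 + (4*14)*(2 + 72 - 24) = 27588 + 56*50 = 27588 + 2800 = 30388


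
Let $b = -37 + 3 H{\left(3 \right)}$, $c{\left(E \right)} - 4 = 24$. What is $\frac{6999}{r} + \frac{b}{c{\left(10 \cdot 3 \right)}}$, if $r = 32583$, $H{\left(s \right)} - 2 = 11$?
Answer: $\frac{43523}{152054} \approx 0.28623$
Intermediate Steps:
$H{\left(s \right)} = 13$ ($H{\left(s \right)} = 2 + 11 = 13$)
$c{\left(E \right)} = 28$ ($c{\left(E \right)} = 4 + 24 = 28$)
$b = 2$ ($b = -37 + 3 \cdot 13 = -37 + 39 = 2$)
$\frac{6999}{r} + \frac{b}{c{\left(10 \cdot 3 \right)}} = \frac{6999}{32583} + \frac{2}{28} = 6999 \cdot \frac{1}{32583} + 2 \cdot \frac{1}{28} = \frac{2333}{10861} + \frac{1}{14} = \frac{43523}{152054}$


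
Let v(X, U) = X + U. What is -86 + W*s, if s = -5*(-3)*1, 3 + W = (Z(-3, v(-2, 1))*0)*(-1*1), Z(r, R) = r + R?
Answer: -131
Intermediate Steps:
v(X, U) = U + X
Z(r, R) = R + r
W = -3 (W = -3 + (((1 - 2) - 3)*0)*(-1*1) = -3 + ((-1 - 3)*0)*(-1) = -3 - 4*0*(-1) = -3 + 0*(-1) = -3 + 0 = -3)
s = 15 (s = 15*1 = 15)
-86 + W*s = -86 - 3*15 = -86 - 45 = -131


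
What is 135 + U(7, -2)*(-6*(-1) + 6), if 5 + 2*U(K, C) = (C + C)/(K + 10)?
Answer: 1761/17 ≈ 103.59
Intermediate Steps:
U(K, C) = -5/2 + C/(10 + K) (U(K, C) = -5/2 + ((C + C)/(K + 10))/2 = -5/2 + ((2*C)/(10 + K))/2 = -5/2 + (2*C/(10 + K))/2 = -5/2 + C/(10 + K))
135 + U(7, -2)*(-6*(-1) + 6) = 135 + ((-25 - 2 - 5/2*7)/(10 + 7))*(-6*(-1) + 6) = 135 + ((-25 - 2 - 35/2)/17)*(6 + 6) = 135 + ((1/17)*(-89/2))*12 = 135 - 89/34*12 = 135 - 534/17 = 1761/17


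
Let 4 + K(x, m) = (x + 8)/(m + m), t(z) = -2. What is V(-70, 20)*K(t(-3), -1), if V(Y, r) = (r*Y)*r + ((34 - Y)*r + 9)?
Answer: 181377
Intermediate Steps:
K(x, m) = -4 + (8 + x)/(2*m) (K(x, m) = -4 + (x + 8)/(m + m) = -4 + (8 + x)/((2*m)) = -4 + (8 + x)*(1/(2*m)) = -4 + (8 + x)/(2*m))
V(Y, r) = 9 + Y*r² + r*(34 - Y) (V(Y, r) = (Y*r)*r + (r*(34 - Y) + 9) = Y*r² + (9 + r*(34 - Y)) = 9 + Y*r² + r*(34 - Y))
V(-70, 20)*K(t(-3), -1) = (9 + 34*20 - 70*20² - 1*(-70)*20)*((½)*(8 - 2 - 8*(-1))/(-1)) = (9 + 680 - 70*400 + 1400)*((½)*(-1)*(8 - 2 + 8)) = (9 + 680 - 28000 + 1400)*((½)*(-1)*14) = -25911*(-7) = 181377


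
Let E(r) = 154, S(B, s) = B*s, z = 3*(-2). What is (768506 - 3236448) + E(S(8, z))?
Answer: -2467788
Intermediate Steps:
z = -6
(768506 - 3236448) + E(S(8, z)) = (768506 - 3236448) + 154 = -2467942 + 154 = -2467788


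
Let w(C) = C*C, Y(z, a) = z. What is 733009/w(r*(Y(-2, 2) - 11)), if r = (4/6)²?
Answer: 59373729/2704 ≈ 21958.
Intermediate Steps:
r = 4/9 (r = (4*(⅙))² = (⅔)² = 4/9 ≈ 0.44444)
w(C) = C²
733009/w(r*(Y(-2, 2) - 11)) = 733009/((4*(-2 - 11)/9)²) = 733009/(((4/9)*(-13))²) = 733009/((-52/9)²) = 733009/(2704/81) = 733009*(81/2704) = 59373729/2704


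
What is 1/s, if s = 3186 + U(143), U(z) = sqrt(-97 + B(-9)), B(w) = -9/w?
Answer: 531/1691782 - I*sqrt(6)/2537673 ≈ 0.00031387 - 9.6525e-7*I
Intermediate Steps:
U(z) = 4*I*sqrt(6) (U(z) = sqrt(-97 - 9/(-9)) = sqrt(-97 - 9*(-1/9)) = sqrt(-97 + 1) = sqrt(-96) = 4*I*sqrt(6))
s = 3186 + 4*I*sqrt(6) ≈ 3186.0 + 9.798*I
1/s = 1/(3186 + 4*I*sqrt(6))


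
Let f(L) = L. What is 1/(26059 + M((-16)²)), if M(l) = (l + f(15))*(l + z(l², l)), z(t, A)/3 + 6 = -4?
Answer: 1/87305 ≈ 1.1454e-5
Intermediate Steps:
z(t, A) = -30 (z(t, A) = -18 + 3*(-4) = -18 - 12 = -30)
M(l) = (-30 + l)*(15 + l) (M(l) = (l + 15)*(l - 30) = (15 + l)*(-30 + l) = (-30 + l)*(15 + l))
1/(26059 + M((-16)²)) = 1/(26059 + (-450 + ((-16)²)² - 15*(-16)²)) = 1/(26059 + (-450 + 256² - 15*256)) = 1/(26059 + (-450 + 65536 - 3840)) = 1/(26059 + 61246) = 1/87305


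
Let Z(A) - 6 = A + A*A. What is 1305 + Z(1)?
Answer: 1313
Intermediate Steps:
Z(A) = 6 + A + A² (Z(A) = 6 + (A + A*A) = 6 + (A + A²) = 6 + A + A²)
1305 + Z(1) = 1305 + (6 + 1 + 1²) = 1305 + (6 + 1 + 1) = 1305 + 8 = 1313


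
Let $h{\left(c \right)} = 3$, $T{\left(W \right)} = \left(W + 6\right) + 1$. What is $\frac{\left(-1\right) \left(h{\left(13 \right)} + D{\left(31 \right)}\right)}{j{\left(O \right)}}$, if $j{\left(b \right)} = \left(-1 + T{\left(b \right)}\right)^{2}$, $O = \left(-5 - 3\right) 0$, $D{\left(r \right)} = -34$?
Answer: $\frac{31}{36} \approx 0.86111$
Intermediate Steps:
$T{\left(W \right)} = 7 + W$ ($T{\left(W \right)} = \left(6 + W\right) + 1 = 7 + W$)
$O = 0$ ($O = \left(-8\right) 0 = 0$)
$j{\left(b \right)} = \left(6 + b\right)^{2}$ ($j{\left(b \right)} = \left(-1 + \left(7 + b\right)\right)^{2} = \left(6 + b\right)^{2}$)
$\frac{\left(-1\right) \left(h{\left(13 \right)} + D{\left(31 \right)}\right)}{j{\left(O \right)}} = \frac{\left(-1\right) \left(3 - 34\right)}{\left(6 + 0\right)^{2}} = \frac{\left(-1\right) \left(-31\right)}{6^{2}} = \frac{31}{36}$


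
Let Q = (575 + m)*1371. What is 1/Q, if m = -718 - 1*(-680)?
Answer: 1/736227 ≈ 1.3583e-6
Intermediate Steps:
m = -38 (m = -718 + 680 = -38)
Q = 736227 (Q = (575 - 38)*1371 = 537*1371 = 736227)
1/Q = 1/736227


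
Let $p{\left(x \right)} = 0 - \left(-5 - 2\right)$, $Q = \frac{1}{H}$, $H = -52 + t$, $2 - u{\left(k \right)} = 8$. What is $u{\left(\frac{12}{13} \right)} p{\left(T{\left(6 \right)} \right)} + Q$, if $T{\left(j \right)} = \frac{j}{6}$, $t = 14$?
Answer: $- \frac{1597}{38} \approx -42.026$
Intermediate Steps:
$u{\left(k \right)} = -6$ ($u{\left(k \right)} = 2 - 8 = -6$)
$H = -38$ ($H = -52 + 14 = -38$)
$Q = - \frac{1}{38}$ ($Q = \frac{1}{-38} = - \frac{1}{38} \approx -0.026316$)
$T{\left(j \right)} = \frac{j}{6}$ ($T{\left(j \right)} = j \frac{1}{6} = \frac{j}{6}$)
$p{\left(x \right)} = 7$ ($p{\left(x \right)} = 0 - -7 = 0 + 7 = 7$)
$u{\left(\frac{12}{13} \right)} p{\left(T{\left(6 \right)} \right)} + Q = \left(-6\right) 7 - \frac{1}{38} = -42 - \frac{1}{38} = - \frac{1597}{38}$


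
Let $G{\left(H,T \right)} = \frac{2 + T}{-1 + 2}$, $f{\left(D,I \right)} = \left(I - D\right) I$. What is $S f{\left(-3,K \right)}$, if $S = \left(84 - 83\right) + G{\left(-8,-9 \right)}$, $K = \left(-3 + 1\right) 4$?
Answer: $-240$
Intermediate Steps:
$K = -8$ ($K = \left(-2\right) 4 = -8$)
$f{\left(D,I \right)} = I \left(I - D\right)$
$G{\left(H,T \right)} = 2 + T$ ($G{\left(H,T \right)} = \frac{2 + T}{1} = \left(2 + T\right) 1 = 2 + T$)
$S = -6$ ($S = \left(84 - 83\right) + \left(2 - 9\right) = 1 - 7 = -6$)
$S f{\left(-3,K \right)} = - 6 \left(- 8 \left(-8 - -3\right)\right) = - 6 \left(- 8 \left(-8 + 3\right)\right) = - 6 \left(\left(-8\right) \left(-5\right)\right) = \left(-6\right) 40 = -240$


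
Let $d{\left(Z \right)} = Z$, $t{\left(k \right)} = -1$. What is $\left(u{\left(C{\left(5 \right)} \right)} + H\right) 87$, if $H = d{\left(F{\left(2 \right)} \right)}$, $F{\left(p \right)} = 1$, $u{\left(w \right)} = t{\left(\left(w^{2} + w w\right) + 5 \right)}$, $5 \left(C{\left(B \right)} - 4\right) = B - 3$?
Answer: $0$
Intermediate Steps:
$C{\left(B \right)} = \frac{17}{5} + \frac{B}{5}$ ($C{\left(B \right)} = 4 + \frac{B - 3}{5} = 4 + \frac{-3 + B}{5} = 4 + \left(- \frac{3}{5} + \frac{B}{5}\right) = \frac{17}{5} + \frac{B}{5}$)
$u{\left(w \right)} = -1$
$H = 1$
$\left(u{\left(C{\left(5 \right)} \right)} + H\right) 87 = \left(-1 + 1\right) 87 = 0 \cdot 87 = 0$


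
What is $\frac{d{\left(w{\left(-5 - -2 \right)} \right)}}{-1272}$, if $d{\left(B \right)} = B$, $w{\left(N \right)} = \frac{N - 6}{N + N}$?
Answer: $- \frac{1}{848} \approx -0.0011792$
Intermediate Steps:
$w{\left(N \right)} = \frac{-6 + N}{2 N}$
$\frac{d{\left(w{\left(-5 - -2 \right)} \right)}}{-1272} = \frac{\frac{1}{2} \frac{1}{-5 - -2} \left(-6 - 3\right)}{-1272} = \frac{-6 + \left(-5 + 2\right)}{2 \left(-5 + 2\right)} \left(- \frac{1}{1272}\right) = \frac{-6 - 3}{2 \left(-3\right)} \left(- \frac{1}{1272}\right) = \frac{1}{2} \left(- \frac{1}{3}\right) \left(-9\right) \left(- \frac{1}{1272}\right) = \frac{3}{2} \left(- \frac{1}{1272}\right) = - \frac{1}{848}$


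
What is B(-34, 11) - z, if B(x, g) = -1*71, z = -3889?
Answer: 3818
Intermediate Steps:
B(x, g) = -71
B(-34, 11) - z = -71 - 1*(-3889) = -71 + 3889 = 3818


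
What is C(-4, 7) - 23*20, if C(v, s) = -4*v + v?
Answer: -448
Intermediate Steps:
C(v, s) = -3*v
C(-4, 7) - 23*20 = -3*(-4) - 23*20 = 12 - 460 = -448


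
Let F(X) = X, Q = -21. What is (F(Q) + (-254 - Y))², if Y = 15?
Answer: 84100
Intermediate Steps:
(F(Q) + (-254 - Y))² = (-21 + (-254 - 1*15))² = (-21 + (-254 - 15))² = (-21 - 269)² = (-290)² = 84100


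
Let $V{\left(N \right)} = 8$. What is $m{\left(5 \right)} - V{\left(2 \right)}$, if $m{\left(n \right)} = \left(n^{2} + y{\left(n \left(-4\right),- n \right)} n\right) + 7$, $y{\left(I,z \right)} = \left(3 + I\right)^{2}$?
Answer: $1469$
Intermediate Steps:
$m{\left(n \right)} = 7 + n^{2} + n \left(3 - 4 n\right)^{2}$ ($m{\left(n \right)} = \left(n^{2} + \left(3 + n \left(-4\right)\right)^{2} n\right) + 7 = \left(n^{2} + \left(3 - 4 n\right)^{2} n\right) + 7 = \left(n^{2} + n \left(3 - 4 n\right)^{2}\right) + 7 = 7 + n^{2} + n \left(3 - 4 n\right)^{2}$)
$m{\left(5 \right)} - V{\left(2 \right)} = \left(7 + 5^{2} + 5 \left(-3 + 4 \cdot 5\right)^{2}\right) - 8 = \left(7 + 25 + 5 \left(-3 + 20\right)^{2}\right) - 8 = \left(7 + 25 + 5 \cdot 17^{2}\right) - 8 = \left(7 + 25 + 5 \cdot 289\right) - 8 = \left(7 + 25 + 1445\right) - 8 = 1477 - 8 = 1469$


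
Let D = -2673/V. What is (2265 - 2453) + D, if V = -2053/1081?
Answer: 2503549/2053 ≈ 1219.5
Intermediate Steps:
V = -2053/1081 (V = -2053*1/1081 = -2053/1081 ≈ -1.8992)
D = 2889513/2053 (D = -2673/(-2053/1081) = -2673*(-1081/2053) = 2889513/2053 ≈ 1407.5)
(2265 - 2453) + D = (2265 - 2453) + 2889513/2053 = -188 + 2889513/2053 = 2503549/2053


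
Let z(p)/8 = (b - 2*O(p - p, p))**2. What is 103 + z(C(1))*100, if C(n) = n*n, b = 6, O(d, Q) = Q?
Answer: 12903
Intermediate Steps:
C(n) = n**2
z(p) = 8*(6 - 2*p)**2
103 + z(C(1))*100 = 103 + (32*(-3 + 1**2)**2)*100 = 103 + (32*(-3 + 1)**2)*100 = 103 + (32*(-2)**2)*100 = 103 + (32*4)*100 = 103 + 128*100 = 103 + 12800 = 12903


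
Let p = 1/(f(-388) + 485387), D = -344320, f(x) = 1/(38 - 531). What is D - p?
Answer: -82394326413293/239295790 ≈ -3.4432e+5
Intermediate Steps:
f(x) = -1/493 (f(x) = 1/(-493) = -1/493)
p = 493/239295790 (p = 1/(-1/493 + 485387) = 1/(239295790/493) = 493/239295790 ≈ 2.0602e-6)
D - p = -344320 - 1*493/239295790 = -344320 - 493/239295790 = -82394326413293/239295790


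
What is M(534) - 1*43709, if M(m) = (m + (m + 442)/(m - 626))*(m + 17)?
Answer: 5627631/23 ≈ 2.4468e+5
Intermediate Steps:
M(m) = (17 + m)*(m + (442 + m)/(-626 + m)) (M(m) = (m + (442 + m)/(-626 + m))*(17 + m) = (17 + m)*(m + (442 + m)/(-626 + m)))
M(534) - 1*43709 = (7514 + 534³ - 10183*534 - 608*534²)/(-626 + 534) - 1*43709 = (7514 + 152273304 - 5437722 - 608*285156)/(-92) - 43709 = -(7514 + 152273304 - 5437722 - 173374848)/92 - 43709 = -1/92*(-26531752) - 43709 = 6632938/23 - 43709 = 5627631/23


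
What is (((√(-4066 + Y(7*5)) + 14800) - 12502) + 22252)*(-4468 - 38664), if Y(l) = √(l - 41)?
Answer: -1058890600 - 43132*√(-4066 + I*√6) ≈ -1.0589e+9 - 2.7503e+6*I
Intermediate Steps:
Y(l) = √(-41 + l)
(((√(-4066 + Y(7*5)) + 14800) - 12502) + 22252)*(-4468 - 38664) = (((√(-4066 + √(-41 + 7*5)) + 14800) - 12502) + 22252)*(-4468 - 38664) = (((√(-4066 + √(-41 + 35)) + 14800) - 12502) + 22252)*(-43132) = (((√(-4066 + √(-6)) + 14800) - 12502) + 22252)*(-43132) = (((√(-4066 + I*√6) + 14800) - 12502) + 22252)*(-43132) = (((14800 + √(-4066 + I*√6)) - 12502) + 22252)*(-43132) = ((2298 + √(-4066 + I*√6)) + 22252)*(-43132) = (24550 + √(-4066 + I*√6))*(-43132) = -1058890600 - 43132*√(-4066 + I*√6)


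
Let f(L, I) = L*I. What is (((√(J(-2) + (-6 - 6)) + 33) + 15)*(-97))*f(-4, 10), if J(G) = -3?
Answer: 186240 + 3880*I*√15 ≈ 1.8624e+5 + 15027.0*I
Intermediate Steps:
f(L, I) = I*L
(((√(J(-2) + (-6 - 6)) + 33) + 15)*(-97))*f(-4, 10) = (((√(-3 + (-6 - 6)) + 33) + 15)*(-97))*(10*(-4)) = (((√(-3 - 12) + 33) + 15)*(-97))*(-40) = (((√(-15) + 33) + 15)*(-97))*(-40) = (((I*√15 + 33) + 15)*(-97))*(-40) = (((33 + I*√15) + 15)*(-97))*(-40) = ((48 + I*√15)*(-97))*(-40) = (-4656 - 97*I*√15)*(-40) = 186240 + 3880*I*√15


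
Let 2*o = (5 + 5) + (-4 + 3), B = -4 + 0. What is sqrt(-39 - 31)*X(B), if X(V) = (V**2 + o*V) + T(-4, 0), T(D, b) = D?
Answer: -6*I*sqrt(70) ≈ -50.2*I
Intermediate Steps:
B = -4
o = 9/2 (o = ((5 + 5) + (-4 + 3))/2 = (10 - 1)/2 = (1/2)*9 = 9/2 ≈ 4.5000)
X(V) = -4 + V**2 + 9*V/2 (X(V) = (V**2 + 9*V/2) - 4 = -4 + V**2 + 9*V/2)
sqrt(-39 - 31)*X(B) = sqrt(-39 - 31)*(-4 + (-4)**2 + (9/2)*(-4)) = sqrt(-70)*(-4 + 16 - 18) = (I*sqrt(70))*(-6) = -6*I*sqrt(70)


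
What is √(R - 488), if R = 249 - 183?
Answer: I*√422 ≈ 20.543*I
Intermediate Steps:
R = 66
√(R - 488) = √(66 - 488) = √(-422) = I*√422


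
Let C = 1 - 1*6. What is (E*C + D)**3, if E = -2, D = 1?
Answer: 1331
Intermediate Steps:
C = -5 (C = 1 - 6 = -5)
(E*C + D)**3 = (-2*(-5) + 1)**3 = (10 + 1)**3 = 11**3 = 1331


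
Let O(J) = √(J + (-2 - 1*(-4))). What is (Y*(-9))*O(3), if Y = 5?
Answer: -45*√5 ≈ -100.62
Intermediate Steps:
O(J) = √(2 + J) (O(J) = √(J + (-2 + 4)) = √(J + 2) = √(2 + J))
(Y*(-9))*O(3) = (5*(-9))*√(2 + 3) = -45*√5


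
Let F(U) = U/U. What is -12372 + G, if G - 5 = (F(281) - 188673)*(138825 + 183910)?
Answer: -60891070287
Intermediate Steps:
F(U) = 1
G = -60891057915 (G = 5 + (1 - 188673)*(138825 + 183910) = 5 - 188672*322735 = 5 - 60891057920 = -60891057915)
-12372 + G = -12372 - 60891057915 = -60891070287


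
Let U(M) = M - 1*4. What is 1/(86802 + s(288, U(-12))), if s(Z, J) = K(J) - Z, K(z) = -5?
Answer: 1/86509 ≈ 1.1559e-5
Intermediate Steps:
U(M) = -4 + M (U(M) = M - 4 = -4 + M)
s(Z, J) = -5 - Z
1/(86802 + s(288, U(-12))) = 1/(86802 + (-5 - 1*288)) = 1/(86802 + (-5 - 288)) = 1/(86802 - 293) = 1/86509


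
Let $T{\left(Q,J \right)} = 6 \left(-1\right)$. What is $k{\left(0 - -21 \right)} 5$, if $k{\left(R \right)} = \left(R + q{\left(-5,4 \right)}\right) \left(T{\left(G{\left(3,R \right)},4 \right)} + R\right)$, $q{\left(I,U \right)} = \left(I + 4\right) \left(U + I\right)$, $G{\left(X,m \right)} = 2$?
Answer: $1650$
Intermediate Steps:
$q{\left(I,U \right)} = \left(4 + I\right) \left(I + U\right)$
$T{\left(Q,J \right)} = -6$
$k{\left(R \right)} = \left(1 + R\right) \left(-6 + R\right)$ ($k{\left(R \right)} = \left(R + \left(\left(-5\right)^{2} + 4 \left(-5\right) + 4 \cdot 4 - 20\right)\right) \left(-6 + R\right) = \left(R + \left(25 - 20 + 16 - 20\right)\right) \left(-6 + R\right) = \left(R + 1\right) \left(-6 + R\right) = \left(1 + R\right) \left(-6 + R\right)$)
$k{\left(0 - -21 \right)} 5 = \left(-6 + \left(0 - -21\right)^{2} - 5 \left(0 - -21\right)\right) 5 = \left(-6 + \left(0 + 21\right)^{2} - 5 \left(0 + 21\right)\right) 5 = \left(-6 + 21^{2} - 105\right) 5 = \left(-6 + 441 - 105\right) 5 = 330 \cdot 5 = 1650$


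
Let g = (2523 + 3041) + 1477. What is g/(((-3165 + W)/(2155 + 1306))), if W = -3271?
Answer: -24368901/6436 ≈ -3786.3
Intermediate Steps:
g = 7041 (g = 5564 + 1477 = 7041)
g/(((-3165 + W)/(2155 + 1306))) = 7041/(((-3165 - 3271)/(2155 + 1306))) = 7041/((-6436/3461)) = 7041/((-6436*1/3461)) = 7041/(-6436/3461) = 7041*(-3461/6436) = -24368901/6436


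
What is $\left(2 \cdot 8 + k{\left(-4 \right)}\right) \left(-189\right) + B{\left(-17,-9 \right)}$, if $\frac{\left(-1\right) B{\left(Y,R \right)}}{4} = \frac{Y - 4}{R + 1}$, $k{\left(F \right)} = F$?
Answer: $- \frac{4557}{2} \approx -2278.5$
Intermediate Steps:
$B{\left(Y,R \right)} = - \frac{4 \left(-4 + Y\right)}{1 + R}$ ($B{\left(Y,R \right)} = - 4 \frac{Y - 4}{R + 1} = - 4 \frac{-4 + Y}{1 + R} = - \frac{4 \left(-4 + Y\right)}{1 + R}$)
$\left(2 \cdot 8 + k{\left(-4 \right)}\right) \left(-189\right) + B{\left(-17,-9 \right)} = \left(2 \cdot 8 - 4\right) \left(-189\right) + \frac{4 \left(4 - -17\right)}{1 - 9} = \left(16 - 4\right) \left(-189\right) + \frac{4 \left(4 + 17\right)}{-8} = 12 \left(-189\right) + 4 \left(- \frac{1}{8}\right) 21 = -2268 - \frac{21}{2} = - \frac{4557}{2}$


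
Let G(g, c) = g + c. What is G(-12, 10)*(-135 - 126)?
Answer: 522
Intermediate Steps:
G(g, c) = c + g
G(-12, 10)*(-135 - 126) = (10 - 12)*(-135 - 126) = -2*(-261) = 522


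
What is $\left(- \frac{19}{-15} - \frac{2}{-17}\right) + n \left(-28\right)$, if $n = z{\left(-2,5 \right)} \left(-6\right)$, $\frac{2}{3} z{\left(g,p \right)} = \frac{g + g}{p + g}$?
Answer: $- \frac{85327}{255} \approx -334.62$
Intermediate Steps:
$z{\left(g,p \right)} = \frac{3 g}{g + p}$ ($z{\left(g,p \right)} = \frac{3 \frac{g + g}{p + g}}{2} = \frac{3 \frac{2 g}{g + p}}{2} = \frac{3 g}{g + p}$)
$n = 12$ ($n = 3 \left(-2\right) \frac{1}{-2 + 5} \left(-6\right) = 3 \left(-2\right) \frac{1}{3} \left(-6\right) = \left(-2\right) \left(-6\right) = 12$)
$\left(- \frac{19}{-15} - \frac{2}{-17}\right) + n \left(-28\right) = \left(- \frac{19}{-15} - \frac{2}{-17}\right) + 12 \left(-28\right) = \left(\left(-19\right) \left(- \frac{1}{15}\right) - - \frac{2}{17}\right) - 336 = \left(\frac{19}{15} + \frac{2}{17}\right) - 336 = \frac{353}{255} - 336 = - \frac{85327}{255}$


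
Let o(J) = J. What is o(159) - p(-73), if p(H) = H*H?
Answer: -5170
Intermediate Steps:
p(H) = H²
o(159) - p(-73) = 159 - 1*(-73)² = 159 - 1*5329 = 159 - 5329 = -5170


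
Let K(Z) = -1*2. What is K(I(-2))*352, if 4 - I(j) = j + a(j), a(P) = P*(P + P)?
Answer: -704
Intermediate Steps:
a(P) = 2*P**2 (a(P) = P*(2*P) = 2*P**2)
I(j) = 4 - j - 2*j**2 (I(j) = 4 - (j + 2*j**2) = 4 + (-j - 2*j**2) = 4 - j - 2*j**2)
K(Z) = -2
K(I(-2))*352 = -2*352 = -704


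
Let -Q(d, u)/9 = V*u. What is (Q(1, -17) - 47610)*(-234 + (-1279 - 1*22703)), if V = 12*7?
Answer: 841699728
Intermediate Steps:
V = 84
Q(d, u) = -756*u
(Q(1, -17) - 47610)*(-234 + (-1279 - 1*22703)) = (-756*(-17) - 47610)*(-234 + (-1279 - 1*22703)) = (12852 - 47610)*(-234 + (-1279 - 22703)) = -34758*(-234 - 23982) = -34758*(-24216) = 841699728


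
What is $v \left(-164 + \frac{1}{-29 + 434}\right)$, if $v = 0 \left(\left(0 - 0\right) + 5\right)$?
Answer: $0$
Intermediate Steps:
$v = 0$ ($v = 0 \left(\left(0 + 0\right) + 5\right) = 0 \left(0 + 5\right) = 0 \cdot 5 = 0$)
$v \left(-164 + \frac{1}{-29 + 434}\right) = 0 \left(-164 + \frac{1}{-29 + 434}\right) = 0 \left(-164 + \frac{1}{405}\right) = 0 \left(- \frac{66419}{405}\right) = 0$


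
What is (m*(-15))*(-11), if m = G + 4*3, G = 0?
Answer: 1980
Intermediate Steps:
m = 12 (m = 0 + 4*3 = 0 + 12 = 12)
(m*(-15))*(-11) = (12*(-15))*(-11) = -180*(-11) = 1980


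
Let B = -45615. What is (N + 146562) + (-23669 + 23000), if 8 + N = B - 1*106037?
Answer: -5767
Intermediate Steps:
N = -151660 (N = -8 + (-45615 - 1*106037) = -8 + (-45615 - 106037) = -8 - 151652 = -151660)
(N + 146562) + (-23669 + 23000) = (-151660 + 146562) + (-23669 + 23000) = -5098 - 669 = -5767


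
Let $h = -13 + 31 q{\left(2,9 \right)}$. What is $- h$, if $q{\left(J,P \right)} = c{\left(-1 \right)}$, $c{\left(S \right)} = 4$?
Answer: $-111$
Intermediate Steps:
$q{\left(J,P \right)} = 4$
$h = 111$ ($h = -13 + 31 \cdot 4 = -13 + 124 = 111$)
$- h = \left(-1\right) 111 = -111$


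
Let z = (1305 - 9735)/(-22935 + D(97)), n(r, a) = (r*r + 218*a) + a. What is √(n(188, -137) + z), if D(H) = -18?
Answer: √312671894451/7651 ≈ 73.085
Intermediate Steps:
n(r, a) = r² + 219*a (n(r, a) = (r² + 218*a) + a = r² + 219*a)
z = 2810/7651 (z = (1305 - 9735)/(-22935 - 18) = -8430/(-22953) = -8430*(-1/22953) = 2810/7651 ≈ 0.36727)
√(n(188, -137) + z) = √((188² + 219*(-137)) + 2810/7651) = √((35344 - 30003) + 2810/7651) = √(5341 + 2810/7651) = √(40866801/7651) = √312671894451/7651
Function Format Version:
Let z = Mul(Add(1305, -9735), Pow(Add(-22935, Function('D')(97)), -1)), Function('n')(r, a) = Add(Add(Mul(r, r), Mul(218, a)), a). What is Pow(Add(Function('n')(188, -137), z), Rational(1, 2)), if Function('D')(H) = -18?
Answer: Mul(Rational(1, 7651), Pow(312671894451, Rational(1, 2))) ≈ 73.085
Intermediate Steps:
Function('n')(r, a) = Add(Pow(r, 2), Mul(219, a)) (Function('n')(r, a) = Add(Add(Pow(r, 2), Mul(218, a)), a) = Add(Pow(r, 2), Mul(219, a)))
z = Rational(2810, 7651) (z = Mul(Add(1305, -9735), Pow(Add(-22935, -18), -1)) = Mul(-8430, Pow(-22953, -1)) = Mul(-8430, Rational(-1, 22953)) = Rational(2810, 7651) ≈ 0.36727)
Pow(Add(Function('n')(188, -137), z), Rational(1, 2)) = Pow(Add(Add(Pow(188, 2), Mul(219, -137)), Rational(2810, 7651)), Rational(1, 2)) = Pow(Add(Add(35344, -30003), Rational(2810, 7651)), Rational(1, 2)) = Pow(Add(5341, Rational(2810, 7651)), Rational(1, 2)) = Pow(Rational(40866801, 7651), Rational(1, 2)) = Mul(Rational(1, 7651), Pow(312671894451, Rational(1, 2)))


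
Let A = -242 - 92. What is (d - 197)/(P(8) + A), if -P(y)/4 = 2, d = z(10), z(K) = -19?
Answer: 12/19 ≈ 0.63158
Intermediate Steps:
A = -334
d = -19
P(y) = -8 (P(y) = -4*2 = -8)
(d - 197)/(P(8) + A) = (-19 - 197)/(-8 - 334) = -216/(-342) = -216*(-1/342) = 12/19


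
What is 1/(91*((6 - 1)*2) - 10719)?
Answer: -1/9809 ≈ -0.00010195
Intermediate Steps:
1/(91*((6 - 1)*2) - 10719) = 1/(91*(5*2) - 10719) = 1/(91*10 - 10719) = 1/(910 - 10719) = 1/(-9809) = -1/9809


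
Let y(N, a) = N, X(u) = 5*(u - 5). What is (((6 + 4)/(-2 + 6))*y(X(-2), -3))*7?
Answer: -1225/2 ≈ -612.50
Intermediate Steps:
X(u) = -25 + 5*u (X(u) = 5*(-5 + u) = -25 + 5*u)
(((6 + 4)/(-2 + 6))*y(X(-2), -3))*7 = (((6 + 4)/(-2 + 6))*(-25 + 5*(-2)))*7 = ((10/4)*(-25 - 10))*7 = ((10*(¼))*(-35))*7 = ((5/2)*(-35))*7 = -175/2*7 = -1225/2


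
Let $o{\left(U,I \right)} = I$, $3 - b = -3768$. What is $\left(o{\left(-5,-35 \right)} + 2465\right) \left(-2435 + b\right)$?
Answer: $3246480$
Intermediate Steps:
$b = 3771$ ($b = 3 - -3768 = 3 + 3768 = 3771$)
$\left(o{\left(-5,-35 \right)} + 2465\right) \left(-2435 + b\right) = \left(-35 + 2465\right) \left(-2435 + 3771\right) = 2430 \cdot 1336 = 3246480$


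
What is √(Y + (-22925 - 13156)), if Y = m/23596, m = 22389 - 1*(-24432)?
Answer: I*√5021939364045/11798 ≈ 189.94*I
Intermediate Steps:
m = 46821 (m = 22389 + 24432 = 46821)
Y = 46821/23596 ≈ 1.9843
√(Y + (-22925 - 13156)) = √(46821/23596 + (-22925 - 13156)) = √(46821/23596 - 36081) = √(-851320455/23596) = I*√5021939364045/11798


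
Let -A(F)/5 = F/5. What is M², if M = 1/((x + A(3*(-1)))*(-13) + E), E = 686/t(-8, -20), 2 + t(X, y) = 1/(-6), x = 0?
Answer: 169/21372129 ≈ 7.9075e-6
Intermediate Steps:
t(X, y) = -13/6 (t(X, y) = -2 + 1/(-6) = -2 - ⅙ = -13/6)
A(F) = -F (A(F) = -5*F/5 = -F)
E = -4116/13 (E = 686/(-13/6) = 686*(-6/13) = -4116/13 ≈ -316.62)
M = -13/4623 (M = 1/((0 - 3*(-1))*(-13) - 4116/13) = 1/((0 - 1*(-3))*(-13) - 4116/13) = 1/((0 + 3)*(-13) - 4116/13) = 1/(3*(-13) - 4116/13) = 1/(-39 - 4116/13) = 1/(-4623/13) = -13/4623 ≈ -0.0028120)
M² = (-13/4623)² = 169/21372129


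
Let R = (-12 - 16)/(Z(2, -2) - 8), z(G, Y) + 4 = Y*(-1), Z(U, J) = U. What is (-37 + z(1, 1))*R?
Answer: -196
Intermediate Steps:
z(G, Y) = -4 - Y (z(G, Y) = -4 + Y*(-1) = -4 - Y)
R = 14/3 (R = (-12 - 16)/(2 - 8) = -28/(-6) = -28*(-1/6) = 14/3 ≈ 4.6667)
(-37 + z(1, 1))*R = (-37 + (-4 - 1*1))*(14/3) = (-37 + (-4 - 1))*(14/3) = (-37 - 5)*(14/3) = -42*14/3 = -196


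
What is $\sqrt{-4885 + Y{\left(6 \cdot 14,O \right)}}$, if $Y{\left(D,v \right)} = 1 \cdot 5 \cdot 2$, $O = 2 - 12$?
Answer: $5 i \sqrt{195} \approx 69.821 i$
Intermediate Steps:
$O = -10$ ($O = 2 - 12 = -10$)
$Y{\left(D,v \right)} = 10$ ($Y{\left(D,v \right)} = 5 \cdot 2 = 10$)
$\sqrt{-4885 + Y{\left(6 \cdot 14,O \right)}} = \sqrt{-4885 + 10} = \sqrt{-4875} = 5 i \sqrt{195}$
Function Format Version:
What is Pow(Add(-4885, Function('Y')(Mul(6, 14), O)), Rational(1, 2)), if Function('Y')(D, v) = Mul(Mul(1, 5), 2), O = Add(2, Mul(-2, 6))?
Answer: Mul(5, I, Pow(195, Rational(1, 2))) ≈ Mul(69.821, I)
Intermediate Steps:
O = -10 (O = Add(2, -12) = -10)
Function('Y')(D, v) = 10 (Function('Y')(D, v) = Mul(5, 2) = 10)
Pow(Add(-4885, Function('Y')(Mul(6, 14), O)), Rational(1, 2)) = Pow(Add(-4885, 10), Rational(1, 2)) = Pow(-4875, Rational(1, 2)) = Mul(5, I, Pow(195, Rational(1, 2)))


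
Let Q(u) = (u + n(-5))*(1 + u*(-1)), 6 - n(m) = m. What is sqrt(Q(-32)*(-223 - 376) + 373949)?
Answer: 8*sqrt(12329) ≈ 888.29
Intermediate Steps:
n(m) = 6 - m
Q(u) = (1 - u)*(11 + u) (Q(u) = (u + (6 - 1*(-5)))*(1 + u*(-1)) = (u + (6 + 5))*(1 - u) = (u + 11)*(1 - u) = (11 + u)*(1 - u) = (1 - u)*(11 + u))
sqrt(Q(-32)*(-223 - 376) + 373949) = sqrt((11 - 1*(-32)**2 - 10*(-32))*(-223 - 376) + 373949) = sqrt((11 - 1*1024 + 320)*(-599) + 373949) = sqrt((11 - 1024 + 320)*(-599) + 373949) = sqrt(-693*(-599) + 373949) = sqrt(415107 + 373949) = sqrt(789056) = 8*sqrt(12329)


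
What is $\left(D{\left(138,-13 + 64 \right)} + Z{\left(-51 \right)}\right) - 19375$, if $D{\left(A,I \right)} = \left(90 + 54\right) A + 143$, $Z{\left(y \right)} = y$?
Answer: $589$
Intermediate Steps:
$D{\left(A,I \right)} = 143 + 144 A$ ($D{\left(A,I \right)} = 144 A + 143 = 143 + 144 A$)
$\left(D{\left(138,-13 + 64 \right)} + Z{\left(-51 \right)}\right) - 19375 = \left(\left(143 + 144 \cdot 138\right) - 51\right) - 19375 = \left(\left(143 + 19872\right) - 51\right) - 19375 = \left(20015 - 51\right) - 19375 = 19964 - 19375 = 589$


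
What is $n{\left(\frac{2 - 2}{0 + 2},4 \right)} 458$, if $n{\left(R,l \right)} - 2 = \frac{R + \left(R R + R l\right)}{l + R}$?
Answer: $916$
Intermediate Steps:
$n{\left(R,l \right)} = 2 + \frac{R + R^{2} + R l}{R + l}$ ($n{\left(R,l \right)} = 2 + \frac{R + \left(R R + R l\right)}{l + R} = 2 + \frac{R + \left(R^{2} + R l\right)}{R + l} = 2 + \frac{R + R^{2} + R l}{R + l}$)
$n{\left(\frac{2 - 2}{0 + 2},4 \right)} 458 = \frac{\left(\frac{2 - 2}{0 + 2}\right)^{2} + 2 \cdot 4 + 3 \frac{2 - 2}{0 + 2} + \frac{2 - 2}{0 + 2} \cdot 4}{\frac{2 - 2}{0 + 2} + 4} \cdot 458 = \frac{\left(\frac{0}{2}\right)^{2} + 8 + 3 \cdot \frac{0}{2} + \frac{0}{2} \cdot 4}{\frac{0}{2} + 4} \cdot 458 = \frac{\left(0 \cdot \frac{1}{2}\right)^{2} + 8 + 3 \cdot 0 \cdot \frac{1}{2} + 0 \cdot \frac{1}{2} \cdot 4}{0 \cdot \frac{1}{2} + 4} \cdot 458 = \frac{0^{2} + 8 + 3 \cdot 0 + 0 \cdot 4}{0 + 4} \cdot 458 = \frac{0 + 8 + 0 + 0}{4} \cdot 458 = \frac{1}{4} \cdot 8 \cdot 458 = 2 \cdot 458 = 916$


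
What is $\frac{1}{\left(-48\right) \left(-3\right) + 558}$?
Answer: $\frac{1}{702} \approx 0.0014245$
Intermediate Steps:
$\frac{1}{\left(-48\right) \left(-3\right) + 558} = \frac{1}{144 + 558} = \frac{1}{702}$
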